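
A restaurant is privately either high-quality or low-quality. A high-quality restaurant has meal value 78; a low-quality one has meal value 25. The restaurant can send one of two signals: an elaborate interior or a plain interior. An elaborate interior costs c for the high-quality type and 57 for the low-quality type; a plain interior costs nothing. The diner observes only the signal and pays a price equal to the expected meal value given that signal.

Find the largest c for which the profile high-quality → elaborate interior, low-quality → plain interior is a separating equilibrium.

53

Under separation: elaborate interior → high-quality (pays 78); plain interior → low-quality (pays 25).
Low-quality: 25 − 0 = 25 ≥ 78 − 57 = 21. Holds regardless of c. ✓
High-quality: 78 − c ≥ 25 − 0, so c ≤ 78 − 25 = 53.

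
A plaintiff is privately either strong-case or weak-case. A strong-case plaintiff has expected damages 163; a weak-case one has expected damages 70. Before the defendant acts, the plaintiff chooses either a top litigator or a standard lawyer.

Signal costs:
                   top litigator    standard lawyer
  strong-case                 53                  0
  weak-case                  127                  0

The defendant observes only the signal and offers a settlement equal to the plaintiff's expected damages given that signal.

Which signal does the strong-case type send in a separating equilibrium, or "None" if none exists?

Try strong-case → top litigator, weak-case → standard lawyer:
  Under separation the defendant infers type exactly: top litigator → strong-case (pays 163), standard lawyer → weak-case (pays 70).
  Strong-case: top litigator gives 163 − 53 = 110; standard lawyer gives 70 − 0 = 70. No deviation. ✓
  Weak-case: standard lawyer gives 70 − 0 = 70; top litigator gives 163 − 127 = 36. No deviation. ✓
Both hold — the strong-case type sends top litigator.

top litigator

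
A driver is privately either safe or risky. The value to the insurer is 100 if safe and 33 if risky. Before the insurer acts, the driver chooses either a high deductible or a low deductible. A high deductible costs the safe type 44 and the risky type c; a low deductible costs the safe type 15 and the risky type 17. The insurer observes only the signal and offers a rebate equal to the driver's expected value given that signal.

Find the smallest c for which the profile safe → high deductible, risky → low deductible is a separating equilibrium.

Under separation: high deductible → safe (pays 100); low deductible → risky (pays 33).
Safe: 100 − 44 = 56 ≥ 33 − 15 = 18. Holds regardless of c. ✓
Risky: 33 − 17 ≥ 100 − c, so c ≥ 100 − 16 = 84.

84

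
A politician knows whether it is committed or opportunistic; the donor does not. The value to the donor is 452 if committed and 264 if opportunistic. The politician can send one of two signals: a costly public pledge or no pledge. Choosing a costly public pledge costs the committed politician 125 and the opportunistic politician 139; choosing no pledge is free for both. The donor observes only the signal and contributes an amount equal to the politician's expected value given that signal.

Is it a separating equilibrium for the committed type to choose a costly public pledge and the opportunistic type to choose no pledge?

If types separate, pledge earns payment 452 and no pledge earns 264.
Committed: pledge gives 452 − 125 = 327; no pledge gives 264 − 0 = 264. No deviation. ✓
Opportunistic: no pledge gives 264 − 0 = 264; pledge gives 452 − 139 = 313. Would deviate. ✗

No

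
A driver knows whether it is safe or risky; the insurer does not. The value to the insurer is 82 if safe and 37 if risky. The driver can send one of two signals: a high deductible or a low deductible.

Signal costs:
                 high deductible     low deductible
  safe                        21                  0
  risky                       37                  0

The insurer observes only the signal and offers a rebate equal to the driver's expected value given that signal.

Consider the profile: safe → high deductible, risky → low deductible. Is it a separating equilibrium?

No

If types separate, high deductible earns payment 82 and low deductible earns 37.
Safe: high deductible gives 82 − 21 = 61; low deductible gives 37 − 0 = 37. No deviation. ✓
Risky: low deductible gives 37 − 0 = 37; high deductible gives 82 − 37 = 45. Would deviate. ✗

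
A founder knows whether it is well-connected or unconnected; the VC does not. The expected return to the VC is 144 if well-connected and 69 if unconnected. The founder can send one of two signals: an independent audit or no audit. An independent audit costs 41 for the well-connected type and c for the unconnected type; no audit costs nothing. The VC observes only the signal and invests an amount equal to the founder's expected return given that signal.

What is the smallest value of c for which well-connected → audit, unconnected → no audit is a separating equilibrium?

75

Under separation: audit → well-connected (pays 144); no audit → unconnected (pays 69).
Well-connected: 144 − 41 = 103 ≥ 69 − 0 = 69. Holds regardless of c. ✓
Unconnected: 69 − 0 ≥ 144 − c, so c ≥ 144 − 69 = 75.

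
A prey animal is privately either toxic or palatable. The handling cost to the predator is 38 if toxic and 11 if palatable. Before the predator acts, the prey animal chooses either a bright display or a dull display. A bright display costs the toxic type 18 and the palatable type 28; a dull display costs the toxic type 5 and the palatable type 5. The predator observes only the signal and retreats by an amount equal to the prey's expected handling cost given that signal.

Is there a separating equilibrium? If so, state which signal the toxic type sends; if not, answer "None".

None

Try toxic → bright display, palatable → dull display:
  If types separate, bright display earns payment 38 and dull display earns 11.
  Toxic: bright display gives 38 − 18 = 20; dull display gives 11 − 5 = 6. No deviation. ✓
  Palatable: dull display gives 11 − 5 = 6; bright display gives 38 − 28 = 10. Would deviate. ✗
Try toxic → dull display, palatable → bright display:
  If types separate, dull display earns payment 38 and bright display earns 11.
  Toxic: dull display gives 38 − 5 = 33; bright display gives 11 − 18 = -7. No deviation. ✓
  Palatable: bright display gives 11 − 28 = -17; dull display gives 38 − 5 = 33. Would deviate. ✗
Neither assignment is incentive-compatible.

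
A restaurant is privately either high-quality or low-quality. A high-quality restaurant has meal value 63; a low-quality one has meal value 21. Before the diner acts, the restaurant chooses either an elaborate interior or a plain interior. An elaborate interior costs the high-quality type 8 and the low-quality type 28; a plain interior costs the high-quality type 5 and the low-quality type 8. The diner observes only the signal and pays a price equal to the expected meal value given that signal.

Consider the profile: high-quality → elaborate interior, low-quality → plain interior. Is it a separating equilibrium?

Under separation the diner infers type exactly: elaborate interior → high-quality (pays 63), plain interior → low-quality (pays 21).
High-quality: elaborate interior gives 63 − 8 = 55; plain interior gives 21 − 5 = 16. No deviation. ✓
Low-quality: plain interior gives 21 − 8 = 13; elaborate interior gives 63 − 28 = 35. Would deviate. ✗

No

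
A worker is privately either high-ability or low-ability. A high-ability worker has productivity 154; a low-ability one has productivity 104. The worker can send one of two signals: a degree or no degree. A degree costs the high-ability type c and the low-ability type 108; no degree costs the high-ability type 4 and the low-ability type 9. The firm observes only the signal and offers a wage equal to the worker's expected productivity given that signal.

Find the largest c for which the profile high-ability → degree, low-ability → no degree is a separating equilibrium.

54

Under separation: degree → high-ability (pays 154); no degree → low-ability (pays 104).
Low-ability: 104 − 9 = 95 ≥ 154 − 108 = 46. Holds regardless of c. ✓
High-ability: 154 − c ≥ 104 − 4, so c ≤ 154 − 100 = 54.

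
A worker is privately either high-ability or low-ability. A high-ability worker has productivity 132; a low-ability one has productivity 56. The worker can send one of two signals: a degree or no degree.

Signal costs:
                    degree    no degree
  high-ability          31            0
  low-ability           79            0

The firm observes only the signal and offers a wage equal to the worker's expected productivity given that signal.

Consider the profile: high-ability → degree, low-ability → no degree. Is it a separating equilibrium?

If types separate, degree earns payment 132 and no degree earns 56.
High-ability: degree gives 132 − 31 = 101; no degree gives 56 − 0 = 56. No deviation. ✓
Low-ability: no degree gives 56 − 0 = 56; degree gives 132 − 79 = 53. No deviation. ✓
Both incentive constraints hold.

Yes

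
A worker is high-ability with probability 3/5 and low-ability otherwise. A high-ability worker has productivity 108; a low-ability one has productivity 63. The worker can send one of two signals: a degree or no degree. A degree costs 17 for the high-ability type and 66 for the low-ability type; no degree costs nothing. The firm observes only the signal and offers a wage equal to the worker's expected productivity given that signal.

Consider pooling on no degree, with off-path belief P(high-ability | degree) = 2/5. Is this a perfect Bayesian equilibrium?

Yes

At the pooled signal (no degree) the firm holds the prior 3/5 and pays 3/5·108 + 2/5·63 = 90. Off-path (degree) belief 2/5 gives 2/5·108 + 3/5·63 = 81.
High-ability: no degree gives 90 − 0 = 90; degree gives 81 − 17 = 64. Stays. ✓
Low-ability: no degree gives 90 − 0 = 90; degree gives 81 − 66 = 15. Stays. ✓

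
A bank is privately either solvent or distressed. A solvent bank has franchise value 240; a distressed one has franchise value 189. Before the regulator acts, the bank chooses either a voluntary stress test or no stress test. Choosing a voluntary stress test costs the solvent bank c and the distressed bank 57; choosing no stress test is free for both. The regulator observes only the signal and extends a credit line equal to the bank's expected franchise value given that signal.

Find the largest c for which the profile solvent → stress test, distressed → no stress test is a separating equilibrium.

51

Under separation: stress test → solvent (pays 240); no stress test → distressed (pays 189).
Distressed: 189 − 0 = 189 ≥ 240 − 57 = 183. Holds regardless of c. ✓
Solvent: 240 − c ≥ 189 − 0, so c ≤ 240 − 189 = 51.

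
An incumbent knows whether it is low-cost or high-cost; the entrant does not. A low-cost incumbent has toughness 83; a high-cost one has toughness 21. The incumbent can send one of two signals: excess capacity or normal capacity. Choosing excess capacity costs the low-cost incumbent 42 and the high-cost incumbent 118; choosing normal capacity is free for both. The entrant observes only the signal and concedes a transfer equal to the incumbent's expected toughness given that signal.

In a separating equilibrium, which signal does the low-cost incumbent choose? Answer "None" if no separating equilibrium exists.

excess capacity

Try low-cost → excess capacity, high-cost → normal capacity:
  Under separation the entrant infers type exactly: excess capacity → low-cost (pays 83), normal capacity → high-cost (pays 21).
  Low-cost: excess capacity gives 83 − 42 = 41; normal capacity gives 21 − 0 = 21. No deviation. ✓
  High-cost: normal capacity gives 21 − 0 = 21; excess capacity gives 83 − 118 = -35. No deviation. ✓
Both hold — the low-cost type sends excess capacity.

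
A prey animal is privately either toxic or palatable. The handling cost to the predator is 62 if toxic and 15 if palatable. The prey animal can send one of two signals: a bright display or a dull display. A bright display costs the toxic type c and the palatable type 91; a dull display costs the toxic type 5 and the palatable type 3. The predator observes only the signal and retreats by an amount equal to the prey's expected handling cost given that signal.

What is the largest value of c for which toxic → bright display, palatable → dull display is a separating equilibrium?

52

Under separation: bright display → toxic (pays 62); dull display → palatable (pays 15).
Palatable: 15 − 3 = 12 ≥ 62 − 91 = -29. Holds regardless of c. ✓
Toxic: 62 − c ≥ 15 − 5, so c ≤ 62 − 10 = 52.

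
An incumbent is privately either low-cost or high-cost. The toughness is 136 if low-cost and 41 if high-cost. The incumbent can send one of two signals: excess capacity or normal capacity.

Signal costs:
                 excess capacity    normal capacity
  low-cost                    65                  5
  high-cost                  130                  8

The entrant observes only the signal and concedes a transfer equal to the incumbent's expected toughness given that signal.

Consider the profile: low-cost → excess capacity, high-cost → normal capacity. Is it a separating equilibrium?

Yes

If types separate, excess capacity earns payment 136 and normal capacity earns 41.
Low-cost: excess capacity gives 136 − 65 = 71; normal capacity gives 41 − 5 = 36. No deviation. ✓
High-cost: normal capacity gives 41 − 8 = 33; excess capacity gives 136 − 130 = 6. No deviation. ✓
Both incentive constraints hold.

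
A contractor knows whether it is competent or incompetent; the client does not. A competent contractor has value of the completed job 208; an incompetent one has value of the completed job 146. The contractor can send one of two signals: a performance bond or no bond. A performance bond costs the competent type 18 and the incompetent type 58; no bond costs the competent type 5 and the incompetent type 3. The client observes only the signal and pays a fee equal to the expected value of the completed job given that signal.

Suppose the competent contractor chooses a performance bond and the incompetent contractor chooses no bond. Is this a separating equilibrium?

If types separate, bond earns payment 208 and no bond earns 146.
Competent: bond gives 208 − 18 = 190; no bond gives 146 − 5 = 141. No deviation. ✓
Incompetent: no bond gives 146 − 3 = 143; bond gives 208 − 58 = 150. Would deviate. ✗

No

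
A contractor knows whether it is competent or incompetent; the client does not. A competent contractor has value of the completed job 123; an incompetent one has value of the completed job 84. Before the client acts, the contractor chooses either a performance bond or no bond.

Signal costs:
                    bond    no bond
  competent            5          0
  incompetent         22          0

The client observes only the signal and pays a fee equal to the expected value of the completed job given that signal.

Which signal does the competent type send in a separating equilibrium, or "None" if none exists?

None

Try competent → bond, incompetent → no bond:
  If types separate, bond earns payment 123 and no bond earns 84.
  Competent: bond gives 123 − 5 = 118; no bond gives 84 − 0 = 84. No deviation. ✓
  Incompetent: no bond gives 84 − 0 = 84; bond gives 123 − 22 = 101. Would deviate. ✗
Try competent → no bond, incompetent → bond:
  If types separate, no bond earns payment 123 and bond earns 84.
  Competent: no bond gives 123 − 0 = 123; bond gives 84 − 5 = 79. No deviation. ✓
  Incompetent: bond gives 84 − 22 = 62; no bond gives 123 − 0 = 123. Would deviate. ✗
Neither assignment is incentive-compatible.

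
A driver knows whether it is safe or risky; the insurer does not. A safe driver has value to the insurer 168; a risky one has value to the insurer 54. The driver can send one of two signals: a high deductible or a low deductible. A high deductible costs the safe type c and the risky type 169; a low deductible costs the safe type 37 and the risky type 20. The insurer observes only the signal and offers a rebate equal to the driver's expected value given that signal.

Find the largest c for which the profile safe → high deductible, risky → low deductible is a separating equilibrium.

151

Under separation: high deductible → safe (pays 168); low deductible → risky (pays 54).
Risky: 54 − 20 = 34 ≥ 168 − 169 = -1. Holds regardless of c. ✓
Safe: 168 − c ≥ 54 − 37, so c ≤ 168 − 17 = 151.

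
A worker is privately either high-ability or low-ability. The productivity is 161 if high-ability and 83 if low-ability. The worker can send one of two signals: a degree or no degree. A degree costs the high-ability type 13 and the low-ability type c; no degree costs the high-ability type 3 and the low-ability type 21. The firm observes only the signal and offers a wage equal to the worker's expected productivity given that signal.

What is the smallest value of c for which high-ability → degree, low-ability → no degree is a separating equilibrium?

99

Under separation: degree → high-ability (pays 161); no degree → low-ability (pays 83).
High-ability: 161 − 13 = 148 ≥ 83 − 3 = 80. Holds regardless of c. ✓
Low-ability: 83 − 21 ≥ 161 − c, so c ≥ 161 − 62 = 99.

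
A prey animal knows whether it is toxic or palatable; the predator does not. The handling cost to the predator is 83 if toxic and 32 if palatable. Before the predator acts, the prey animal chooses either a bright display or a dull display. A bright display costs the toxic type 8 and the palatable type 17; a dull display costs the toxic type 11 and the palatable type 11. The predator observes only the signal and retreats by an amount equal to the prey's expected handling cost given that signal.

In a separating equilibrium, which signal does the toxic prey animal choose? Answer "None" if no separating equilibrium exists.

None

Try toxic → bright display, palatable → dull display:
  Under separation the predator infers type exactly: bright display → toxic (pays 83), dull display → palatable (pays 32).
  Toxic: bright display gives 83 − 8 = 75; dull display gives 32 − 11 = 21. No deviation. ✓
  Palatable: dull display gives 32 − 11 = 21; bright display gives 83 − 17 = 66. Would deviate. ✗
Try toxic → dull display, palatable → bright display:
  Under separation the predator infers type exactly: dull display → toxic (pays 83), bright display → palatable (pays 32).
  Toxic: dull display gives 83 − 11 = 72; bright display gives 32 − 8 = 24. No deviation. ✓
  Palatable: bright display gives 32 − 17 = 15; dull display gives 83 − 11 = 72. Would deviate. ✗
Neither assignment is incentive-compatible.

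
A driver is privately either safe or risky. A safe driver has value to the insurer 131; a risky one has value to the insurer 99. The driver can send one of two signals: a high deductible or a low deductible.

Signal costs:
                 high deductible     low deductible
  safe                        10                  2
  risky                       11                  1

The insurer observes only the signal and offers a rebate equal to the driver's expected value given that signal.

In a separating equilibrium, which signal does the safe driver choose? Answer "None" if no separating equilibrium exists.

None

Try safe → high deductible, risky → low deductible:
  If types separate, high deductible earns payment 131 and low deductible earns 99.
  Safe: high deductible gives 131 − 10 = 121; low deductible gives 99 − 2 = 97. No deviation. ✓
  Risky: low deductible gives 99 − 1 = 98; high deductible gives 131 − 11 = 120. Would deviate. ✗
Try safe → low deductible, risky → high deductible:
  If types separate, low deductible earns payment 131 and high deductible earns 99.
  Safe: low deductible gives 131 − 2 = 129; high deductible gives 99 − 10 = 89. No deviation. ✓
  Risky: high deductible gives 99 − 11 = 88; low deductible gives 131 − 1 = 130. Would deviate. ✗
Neither assignment is incentive-compatible.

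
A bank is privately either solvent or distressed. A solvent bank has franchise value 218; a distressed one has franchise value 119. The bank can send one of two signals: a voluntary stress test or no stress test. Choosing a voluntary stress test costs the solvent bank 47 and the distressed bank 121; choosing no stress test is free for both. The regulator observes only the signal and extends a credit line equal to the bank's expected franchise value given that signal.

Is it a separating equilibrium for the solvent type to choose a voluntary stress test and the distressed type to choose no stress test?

If types separate, stress test earns payment 218 and no stress test earns 119.
Solvent: stress test gives 218 − 47 = 171; no stress test gives 119 − 0 = 119. No deviation. ✓
Distressed: no stress test gives 119 − 0 = 119; stress test gives 218 − 121 = 97. No deviation. ✓
Neither type gains from mimicking the other.

Yes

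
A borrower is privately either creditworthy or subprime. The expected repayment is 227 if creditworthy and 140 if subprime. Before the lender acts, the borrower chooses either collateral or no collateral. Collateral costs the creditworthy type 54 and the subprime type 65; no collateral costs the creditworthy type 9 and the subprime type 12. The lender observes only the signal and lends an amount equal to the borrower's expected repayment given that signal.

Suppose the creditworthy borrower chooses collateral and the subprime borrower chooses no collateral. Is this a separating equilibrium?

If types separate, collateral earns payment 227 and no collateral earns 140.
Creditworthy: collateral gives 227 − 54 = 173; no collateral gives 140 − 9 = 131. No deviation. ✓
Subprime: no collateral gives 140 − 12 = 128; collateral gives 227 − 65 = 162. Would deviate. ✗

No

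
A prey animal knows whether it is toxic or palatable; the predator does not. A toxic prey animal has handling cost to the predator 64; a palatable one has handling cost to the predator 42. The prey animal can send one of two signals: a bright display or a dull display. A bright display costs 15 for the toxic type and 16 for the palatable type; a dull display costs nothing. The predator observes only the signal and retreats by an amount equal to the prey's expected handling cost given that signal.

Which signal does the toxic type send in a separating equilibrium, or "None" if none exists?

Try toxic → bright display, palatable → dull display:
  If types separate, bright display earns payment 64 and dull display earns 42.
  Toxic: bright display gives 64 − 15 = 49; dull display gives 42 − 0 = 42. No deviation. ✓
  Palatable: dull display gives 42 − 0 = 42; bright display gives 64 − 16 = 48. Would deviate. ✗
Try toxic → dull display, palatable → bright display:
  If types separate, dull display earns payment 64 and bright display earns 42.
  Toxic: dull display gives 64 − 0 = 64; bright display gives 42 − 15 = 27. No deviation. ✓
  Palatable: bright display gives 42 − 16 = 26; dull display gives 64 − 0 = 64. Would deviate. ✗
Neither assignment is incentive-compatible.

None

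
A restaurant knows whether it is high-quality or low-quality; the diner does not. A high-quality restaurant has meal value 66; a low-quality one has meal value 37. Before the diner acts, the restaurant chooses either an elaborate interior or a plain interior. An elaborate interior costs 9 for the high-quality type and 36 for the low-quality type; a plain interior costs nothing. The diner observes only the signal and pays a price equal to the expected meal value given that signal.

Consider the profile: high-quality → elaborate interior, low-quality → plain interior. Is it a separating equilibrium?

Yes

If types separate, elaborate interior earns payment 66 and plain interior earns 37.
High-quality: elaborate interior gives 66 − 9 = 57; plain interior gives 37 − 0 = 37. No deviation. ✓
Low-quality: plain interior gives 37 − 0 = 37; elaborate interior gives 66 − 36 = 30. No deviation. ✓
Neither type gains from mimicking the other.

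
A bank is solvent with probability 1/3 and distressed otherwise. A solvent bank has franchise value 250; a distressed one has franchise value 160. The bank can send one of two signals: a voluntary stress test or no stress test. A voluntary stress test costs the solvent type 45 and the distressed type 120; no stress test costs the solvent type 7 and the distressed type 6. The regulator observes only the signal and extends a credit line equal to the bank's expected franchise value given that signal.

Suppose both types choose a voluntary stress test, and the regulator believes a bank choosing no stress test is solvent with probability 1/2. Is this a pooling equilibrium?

At the pooled signal (stress test) the regulator holds the prior 1/3 and pays 1/3·250 + 2/3·160 = 190. Off-path (no stress test) belief 1/2 gives 1/2·250 + 1/2·160 = 205.
Solvent: stress test gives 190 − 45 = 145; no stress test gives 205 − 7 = 198. Deviates. ✗
Distressed: stress test gives 190 − 120 = 70; no stress test gives 205 − 6 = 199. Deviates. ✗

No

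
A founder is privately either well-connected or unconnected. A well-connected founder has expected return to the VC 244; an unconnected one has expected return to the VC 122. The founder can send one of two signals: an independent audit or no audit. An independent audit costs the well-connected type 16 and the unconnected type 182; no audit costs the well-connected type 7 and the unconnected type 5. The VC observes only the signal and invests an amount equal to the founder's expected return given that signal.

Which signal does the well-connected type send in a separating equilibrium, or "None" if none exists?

audit

Try well-connected → audit, unconnected → no audit:
  Under separation the VC infers type exactly: audit → well-connected (pays 244), no audit → unconnected (pays 122).
  Well-connected: audit gives 244 − 16 = 228; no audit gives 122 − 7 = 115. No deviation. ✓
  Unconnected: no audit gives 122 − 5 = 117; audit gives 244 − 182 = 62. No deviation. ✓
Both hold — the well-connected type sends audit.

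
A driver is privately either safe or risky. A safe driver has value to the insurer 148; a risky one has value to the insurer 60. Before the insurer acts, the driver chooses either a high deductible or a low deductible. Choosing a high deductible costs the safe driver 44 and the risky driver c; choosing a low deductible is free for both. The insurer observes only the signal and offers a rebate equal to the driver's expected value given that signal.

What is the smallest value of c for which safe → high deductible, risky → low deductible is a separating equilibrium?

88

Under separation: high deductible → safe (pays 148); low deductible → risky (pays 60).
Safe: 148 − 44 = 104 ≥ 60 − 0 = 60. Holds regardless of c. ✓
Risky: 60 − 0 ≥ 148 − c, so c ≥ 148 − 60 = 88.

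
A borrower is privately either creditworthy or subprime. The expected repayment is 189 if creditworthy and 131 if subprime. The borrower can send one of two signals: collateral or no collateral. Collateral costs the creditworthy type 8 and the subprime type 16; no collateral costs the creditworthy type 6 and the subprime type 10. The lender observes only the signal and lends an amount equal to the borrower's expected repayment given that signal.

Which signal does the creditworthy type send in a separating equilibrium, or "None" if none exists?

Try creditworthy → collateral, subprime → no collateral:
  Under separation the lender infers type exactly: collateral → creditworthy (pays 189), no collateral → subprime (pays 131).
  Creditworthy: collateral gives 189 − 8 = 181; no collateral gives 131 − 6 = 125. No deviation. ✓
  Subprime: no collateral gives 131 − 10 = 121; collateral gives 189 − 16 = 173. Would deviate. ✗
Try creditworthy → no collateral, subprime → collateral:
  Under separation the lender infers type exactly: no collateral → creditworthy (pays 189), collateral → subprime (pays 131).
  Creditworthy: no collateral gives 189 − 6 = 183; collateral gives 131 − 8 = 123. No deviation. ✓
  Subprime: collateral gives 131 − 16 = 115; no collateral gives 189 − 10 = 179. Would deviate. ✗
Neither assignment is incentive-compatible.

None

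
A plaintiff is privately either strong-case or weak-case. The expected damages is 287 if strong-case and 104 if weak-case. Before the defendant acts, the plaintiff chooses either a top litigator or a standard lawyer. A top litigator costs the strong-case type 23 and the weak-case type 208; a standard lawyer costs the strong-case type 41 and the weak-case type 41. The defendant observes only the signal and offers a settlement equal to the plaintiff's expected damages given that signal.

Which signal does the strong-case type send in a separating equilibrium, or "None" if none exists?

None

Try strong-case → top litigator, weak-case → standard lawyer:
  If types separate, top litigator earns payment 287 and standard lawyer earns 104.
  Strong-case: top litigator gives 287 − 23 = 264; standard lawyer gives 104 − 41 = 63. No deviation. ✓
  Weak-case: standard lawyer gives 104 − 41 = 63; top litigator gives 287 − 208 = 79. Would deviate. ✗
Try strong-case → standard lawyer, weak-case → top litigator:
  If types separate, standard lawyer earns payment 287 and top litigator earns 104.
  Strong-case: standard lawyer gives 287 − 41 = 246; top litigator gives 104 − 23 = 81. No deviation. ✓
  Weak-case: top litigator gives 104 − 208 = -104; standard lawyer gives 287 − 41 = 246. Would deviate. ✗
Neither assignment is incentive-compatible.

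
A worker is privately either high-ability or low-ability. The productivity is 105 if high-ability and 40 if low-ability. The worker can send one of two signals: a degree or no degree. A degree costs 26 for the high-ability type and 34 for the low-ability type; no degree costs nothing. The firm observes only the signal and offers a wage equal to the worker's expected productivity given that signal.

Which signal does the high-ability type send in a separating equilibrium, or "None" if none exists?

Try high-ability → degree, low-ability → no degree:
  If types separate, degree earns payment 105 and no degree earns 40.
  High-ability: degree gives 105 − 26 = 79; no degree gives 40 − 0 = 40. No deviation. ✓
  Low-ability: no degree gives 40 − 0 = 40; degree gives 105 − 34 = 71. Would deviate. ✗
Try high-ability → no degree, low-ability → degree:
  If types separate, no degree earns payment 105 and degree earns 40.
  High-ability: no degree gives 105 − 0 = 105; degree gives 40 − 26 = 14. No deviation. ✓
  Low-ability: degree gives 40 − 34 = 6; no degree gives 105 − 0 = 105. Would deviate. ✗
Neither assignment is incentive-compatible.

None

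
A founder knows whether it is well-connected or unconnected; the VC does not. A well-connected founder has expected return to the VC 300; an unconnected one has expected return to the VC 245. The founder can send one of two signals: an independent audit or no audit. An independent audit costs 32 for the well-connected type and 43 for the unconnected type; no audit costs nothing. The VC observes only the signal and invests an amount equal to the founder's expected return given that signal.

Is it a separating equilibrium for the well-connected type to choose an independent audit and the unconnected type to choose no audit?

Under separation the VC infers type exactly: audit → well-connected (pays 300), no audit → unconnected (pays 245).
Well-connected: audit gives 300 − 32 = 268; no audit gives 245 − 0 = 245. No deviation. ✓
Unconnected: no audit gives 245 − 0 = 245; audit gives 300 − 43 = 257. Would deviate. ✗

No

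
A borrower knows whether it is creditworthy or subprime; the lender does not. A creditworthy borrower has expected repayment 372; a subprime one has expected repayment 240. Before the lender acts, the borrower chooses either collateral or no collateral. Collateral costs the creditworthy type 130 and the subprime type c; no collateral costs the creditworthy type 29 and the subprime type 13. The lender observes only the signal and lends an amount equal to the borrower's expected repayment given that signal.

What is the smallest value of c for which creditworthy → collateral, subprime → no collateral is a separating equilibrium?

Under separation: collateral → creditworthy (pays 372); no collateral → subprime (pays 240).
Creditworthy: 372 − 130 = 242 ≥ 240 − 29 = 211. Holds regardless of c. ✓
Subprime: 240 − 13 ≥ 372 − c, so c ≥ 372 − 227 = 145.

145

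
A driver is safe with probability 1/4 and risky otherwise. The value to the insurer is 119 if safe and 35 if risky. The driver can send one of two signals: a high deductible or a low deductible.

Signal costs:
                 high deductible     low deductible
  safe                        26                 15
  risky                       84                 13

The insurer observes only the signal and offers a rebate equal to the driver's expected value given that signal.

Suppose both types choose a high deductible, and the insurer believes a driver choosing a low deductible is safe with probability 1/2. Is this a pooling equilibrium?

At the pooled signal (high deductible) the insurer holds the prior 1/4 and pays 1/4·119 + 3/4·35 = 56. Off-path (low deductible) belief 1/2 gives 1/2·119 + 1/2·35 = 77.
Safe: high deductible gives 56 − 26 = 30; low deductible gives 77 − 15 = 62. Deviates. ✗
Risky: high deductible gives 56 − 84 = -28; low deductible gives 77 − 13 = 64. Deviates. ✗

No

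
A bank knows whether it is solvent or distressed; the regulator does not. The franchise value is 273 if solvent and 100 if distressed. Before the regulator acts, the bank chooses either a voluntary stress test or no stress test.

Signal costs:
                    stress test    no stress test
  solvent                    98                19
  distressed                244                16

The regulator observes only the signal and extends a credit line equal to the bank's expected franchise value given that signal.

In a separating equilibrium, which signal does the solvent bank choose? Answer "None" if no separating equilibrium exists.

stress test

Try solvent → stress test, distressed → no stress test:
  If types separate, stress test earns payment 273 and no stress test earns 100.
  Solvent: stress test gives 273 − 98 = 175; no stress test gives 100 − 19 = 81. No deviation. ✓
  Distressed: no stress test gives 100 − 16 = 84; stress test gives 273 − 244 = 29. No deviation. ✓
Both hold — the solvent type sends stress test.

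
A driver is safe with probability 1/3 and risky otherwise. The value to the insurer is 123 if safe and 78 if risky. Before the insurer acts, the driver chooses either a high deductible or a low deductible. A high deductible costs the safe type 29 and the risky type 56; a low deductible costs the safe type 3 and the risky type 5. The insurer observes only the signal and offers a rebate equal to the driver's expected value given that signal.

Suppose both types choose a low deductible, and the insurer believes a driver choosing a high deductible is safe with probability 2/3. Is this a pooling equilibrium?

On the equilibrium path (low deductible) the insurer holds the prior 1/3 and pays 1/3·123 + 2/3·78 = 93. Off-path (high deductible) belief 2/3 gives 2/3·123 + 1/3·78 = 108.
Safe: low deductible gives 93 − 3 = 90; high deductible gives 108 − 29 = 79. Stays. ✓
Risky: low deductible gives 93 − 5 = 88; high deductible gives 108 − 56 = 52. Stays. ✓
Beliefs are Bayes-consistent on-path and both types best-respond.

Yes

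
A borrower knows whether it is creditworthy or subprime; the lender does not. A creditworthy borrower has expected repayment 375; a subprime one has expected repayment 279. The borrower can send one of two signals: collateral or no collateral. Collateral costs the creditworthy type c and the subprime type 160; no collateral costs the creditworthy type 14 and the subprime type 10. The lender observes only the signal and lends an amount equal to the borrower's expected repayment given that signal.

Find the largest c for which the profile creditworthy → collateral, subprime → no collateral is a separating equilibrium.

110

Under separation: collateral → creditworthy (pays 375); no collateral → subprime (pays 279).
Subprime: 279 − 10 = 269 ≥ 375 − 160 = 215. Holds regardless of c. ✓
Creditworthy: 375 − c ≥ 279 − 14, so c ≤ 375 − 265 = 110.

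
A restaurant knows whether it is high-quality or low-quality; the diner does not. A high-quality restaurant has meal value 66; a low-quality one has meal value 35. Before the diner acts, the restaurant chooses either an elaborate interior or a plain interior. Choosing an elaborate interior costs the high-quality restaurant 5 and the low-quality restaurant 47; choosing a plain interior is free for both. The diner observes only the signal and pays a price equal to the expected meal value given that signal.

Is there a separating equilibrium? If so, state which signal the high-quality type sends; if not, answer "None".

elaborate interior

Try high-quality → elaborate interior, low-quality → plain interior:
  If types separate, elaborate interior earns payment 66 and plain interior earns 35.
  High-quality: elaborate interior gives 66 − 5 = 61; plain interior gives 35 − 0 = 35. No deviation. ✓
  Low-quality: plain interior gives 35 − 0 = 35; elaborate interior gives 66 − 47 = 19. No deviation. ✓
Both hold — the high-quality type sends elaborate interior.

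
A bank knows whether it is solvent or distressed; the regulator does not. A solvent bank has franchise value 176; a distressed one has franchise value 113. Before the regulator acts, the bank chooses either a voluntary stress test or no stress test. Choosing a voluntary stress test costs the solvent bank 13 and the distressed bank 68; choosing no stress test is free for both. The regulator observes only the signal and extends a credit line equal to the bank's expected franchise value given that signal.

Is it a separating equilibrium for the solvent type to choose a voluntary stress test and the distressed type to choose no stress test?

Yes

If types separate, stress test earns payment 176 and no stress test earns 113.
Solvent: stress test gives 176 − 13 = 163; no stress test gives 113 − 0 = 113. No deviation. ✓
Distressed: no stress test gives 113 − 0 = 113; stress test gives 176 − 68 = 108. No deviation. ✓
Both incentive constraints hold.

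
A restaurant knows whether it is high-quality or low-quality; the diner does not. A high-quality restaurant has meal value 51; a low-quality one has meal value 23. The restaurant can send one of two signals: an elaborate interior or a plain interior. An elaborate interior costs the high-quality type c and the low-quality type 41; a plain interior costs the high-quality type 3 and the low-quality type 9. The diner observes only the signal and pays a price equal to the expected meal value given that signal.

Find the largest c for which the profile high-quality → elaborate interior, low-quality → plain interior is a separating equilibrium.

31

Under separation: elaborate interior → high-quality (pays 51); plain interior → low-quality (pays 23).
Low-quality: 23 − 9 = 14 ≥ 51 − 41 = 10. Holds regardless of c. ✓
High-quality: 51 − c ≥ 23 − 3, so c ≤ 51 − 20 = 31.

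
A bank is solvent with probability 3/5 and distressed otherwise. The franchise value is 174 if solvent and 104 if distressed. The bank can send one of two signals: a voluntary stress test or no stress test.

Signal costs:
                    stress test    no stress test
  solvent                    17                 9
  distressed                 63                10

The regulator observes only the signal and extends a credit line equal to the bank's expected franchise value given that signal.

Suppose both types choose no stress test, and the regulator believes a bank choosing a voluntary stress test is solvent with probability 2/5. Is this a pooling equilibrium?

At the pooled signal (no stress test) the regulator holds the prior 3/5 and pays 3/5·174 + 2/5·104 = 146. Off-path (stress test) belief 2/5 gives 2/5·174 + 3/5·104 = 132.
Solvent: no stress test gives 146 − 9 = 137; stress test gives 132 − 17 = 115. Stays. ✓
Distressed: no stress test gives 146 − 10 = 136; stress test gives 132 − 63 = 69. Stays. ✓

Yes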